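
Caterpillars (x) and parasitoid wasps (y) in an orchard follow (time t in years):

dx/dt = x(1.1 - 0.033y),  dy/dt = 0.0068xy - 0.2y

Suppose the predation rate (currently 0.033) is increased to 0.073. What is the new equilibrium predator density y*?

y* ≈ 15.1

At the interior fixed point, setting dx/dt = 0 with x > 0 fixes y* = (prey growth rate)/(xy coefficient) — independent of the other coefficients.
With the change, y* = 1.1/0.073 = 15.1; it falls from 33.3.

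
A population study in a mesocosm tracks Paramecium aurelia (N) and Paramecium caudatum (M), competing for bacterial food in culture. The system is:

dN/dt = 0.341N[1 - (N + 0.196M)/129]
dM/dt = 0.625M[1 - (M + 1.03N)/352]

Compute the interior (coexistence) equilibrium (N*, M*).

Setting both brackets to zero gives the nullclines N + 0.196M = 129 and 1.03N + M = 352.
Substituting M = 352 - 1.03N into the first: N(1 - 0.196·1.03) = 129 - 0.196·352.
So N* = 60/0.798 = 75.2, and then M* = 352 - 1.03·75.2 = 275.

N* ≈ 75.2, M* ≈ 275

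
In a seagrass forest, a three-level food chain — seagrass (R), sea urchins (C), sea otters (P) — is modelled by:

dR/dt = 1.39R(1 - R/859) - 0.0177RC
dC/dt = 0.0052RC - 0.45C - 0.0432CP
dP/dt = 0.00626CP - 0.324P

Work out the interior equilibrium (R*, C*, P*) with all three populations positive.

From dP/dt = 0: 0.00626C* = 0.324, so C* = 51.8.
From dR/dt = 0: 1.39(1 - R*/859) = 0.0177·51.8, giving R* = 859·(1 - 0.659) = 293.
From dC/dt = 0: 0.0052·293 - 0.45 = 0.0432P*, so P* = 1.07/0.0432 = 24.8.

R* ≈ 293, C* ≈ 51.8, P* ≈ 24.8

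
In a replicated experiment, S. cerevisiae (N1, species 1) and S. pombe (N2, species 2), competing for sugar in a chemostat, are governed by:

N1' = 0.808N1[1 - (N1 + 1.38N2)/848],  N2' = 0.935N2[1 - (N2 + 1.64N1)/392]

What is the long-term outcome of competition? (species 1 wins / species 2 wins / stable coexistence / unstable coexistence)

Compare the nullcline intercepts: K1/α12 = 848/1.38 = 614 > K2 = 392; K2/α21 = 392/1.64 = 239 < K1 = 848.
Since the inequalities point opposite ways, species 1 can invade but species 2 cannot.

species 1 excludes species 2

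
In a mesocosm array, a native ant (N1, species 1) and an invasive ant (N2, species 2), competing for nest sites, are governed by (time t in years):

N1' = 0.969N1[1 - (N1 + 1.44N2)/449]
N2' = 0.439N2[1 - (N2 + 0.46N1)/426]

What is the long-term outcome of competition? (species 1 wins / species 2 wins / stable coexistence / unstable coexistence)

Compare the nullcline intercepts: K1/α12 = 449/1.44 = 312 < K2 = 426; K2/α21 = 426/0.46 = 926 > K1 = 449.
Since the inequalities point opposite ways, species 2 can invade but species 1 cannot.

species 2 excludes species 1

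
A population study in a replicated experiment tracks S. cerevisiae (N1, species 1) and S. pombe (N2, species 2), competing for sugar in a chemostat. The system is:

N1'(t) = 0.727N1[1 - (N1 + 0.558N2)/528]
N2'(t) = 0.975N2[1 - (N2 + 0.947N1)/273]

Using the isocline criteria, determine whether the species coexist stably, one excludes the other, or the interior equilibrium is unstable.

species 1 excludes species 2

Compare the nullcline intercepts: K1/α12 = 528/0.558 = 946 > K2 = 273; K2/α21 = 273/0.947 = 288 < K1 = 528.
Since the inequalities point opposite ways, species 1 can invade but species 2 cannot.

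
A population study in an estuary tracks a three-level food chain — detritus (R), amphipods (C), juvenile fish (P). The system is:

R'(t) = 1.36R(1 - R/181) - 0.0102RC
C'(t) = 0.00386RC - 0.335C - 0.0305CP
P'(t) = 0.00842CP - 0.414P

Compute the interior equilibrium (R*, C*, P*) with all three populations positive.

R* ≈ 114, C* ≈ 49.2, P* ≈ 3.48

From dP/dt = 0: 0.00842C* = 0.414, so C* = 49.2.
From dR/dt = 0: 1.36(1 - R*/181) = 0.0102·49.2, giving R* = 181·(1 - 0.369) = 114.
From dC/dt = 0: 0.00386·114 - 0.335 = 0.0305P*, so P* = 0.106/0.0305 = 3.48.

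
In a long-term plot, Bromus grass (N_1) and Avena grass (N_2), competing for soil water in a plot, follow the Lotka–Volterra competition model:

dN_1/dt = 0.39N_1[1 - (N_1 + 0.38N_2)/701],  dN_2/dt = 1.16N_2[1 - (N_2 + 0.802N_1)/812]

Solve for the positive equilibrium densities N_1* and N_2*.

Setting both brackets to zero gives the nullclines N_1 + 0.38N_2 = 701 and 0.802N_1 + N_2 = 812.
Substituting N_2 = 812 - 0.802N_1 into the first: N_1(1 - 0.38·0.802) = 701 - 0.38·812.
So N_1* = 392/0.695 = 564, and then N_2* = 812 - 0.802·564 = 359.

N_1* ≈ 564, N_2* ≈ 359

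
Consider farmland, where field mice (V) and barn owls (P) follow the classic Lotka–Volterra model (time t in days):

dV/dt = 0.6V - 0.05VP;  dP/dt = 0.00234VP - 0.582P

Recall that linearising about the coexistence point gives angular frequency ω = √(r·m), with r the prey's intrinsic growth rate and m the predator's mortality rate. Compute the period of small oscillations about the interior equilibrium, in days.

Here r = 0.6 and m = 0.582, so r·m = 0.349.
ω = √0.349 = 0.591 per day, hence T = 2π/ω ≈ 10.6 days.

T ≈ 10.6 days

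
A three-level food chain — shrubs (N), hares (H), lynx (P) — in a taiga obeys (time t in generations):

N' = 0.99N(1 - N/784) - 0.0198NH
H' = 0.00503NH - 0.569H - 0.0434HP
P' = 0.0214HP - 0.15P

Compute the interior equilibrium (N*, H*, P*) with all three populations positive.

From dP/dt = 0: 0.0214H* = 0.15, so H* = 7.01.
From dN/dt = 0: 0.99(1 - N*/784) = 0.0198·7.01, giving N* = 784·(1 - 0.14) = 674.
From dH/dt = 0: 0.00503·674 - 0.569 = 0.0434P*, so P* = 2.82/0.0434 = 65.

N* ≈ 674, H* ≈ 7.01, P* ≈ 65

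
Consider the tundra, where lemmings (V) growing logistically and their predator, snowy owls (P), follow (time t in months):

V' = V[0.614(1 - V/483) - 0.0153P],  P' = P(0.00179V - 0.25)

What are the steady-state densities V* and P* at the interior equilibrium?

V* ≈ 140, P* ≈ 28.5

From dP/dt = 0 with P > 0: 0.00179V* = 0.25, so V* = 140.
Substitute into dV/dt = 0: 0.614(1 - 140/483) = 0.0153P*.
The bracket is 0.711, giving P* = 0.436/0.0153 = 28.5.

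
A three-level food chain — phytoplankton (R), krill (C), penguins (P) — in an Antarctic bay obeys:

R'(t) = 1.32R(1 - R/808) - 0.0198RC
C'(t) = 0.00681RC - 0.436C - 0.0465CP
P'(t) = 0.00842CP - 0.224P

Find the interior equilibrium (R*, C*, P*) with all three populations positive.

From dP/dt = 0: 0.00842C* = 0.224, so C* = 26.6.
From dR/dt = 0: 1.32(1 - R*/808) = 0.0198·26.6, giving R* = 808·(1 - 0.399) = 486.
From dC/dt = 0: 0.00681·486 - 0.436 = 0.0465P*, so P* = 2.87/0.0465 = 61.7.

R* ≈ 486, C* ≈ 26.6, P* ≈ 61.7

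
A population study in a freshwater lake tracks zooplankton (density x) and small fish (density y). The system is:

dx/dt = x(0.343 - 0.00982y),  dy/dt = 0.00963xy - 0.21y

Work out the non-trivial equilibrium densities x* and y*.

x* ≈ 21.8, y* ≈ 34.9

Set dy/dt = 0 with y > 0: 0.00963x - 0.21 = 0, so x* = 0.21/0.00963 = 21.8.
Set dx/dt = 0 with x > 0: 0.343 - 0.00982y = 0, so y* = 0.343/0.00982 = 34.9.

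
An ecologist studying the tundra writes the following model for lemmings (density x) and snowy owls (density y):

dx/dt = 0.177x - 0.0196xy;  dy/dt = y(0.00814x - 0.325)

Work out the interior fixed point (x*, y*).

Set dy/dt = 0 with y > 0: 0.00814x - 0.325 = 0, so x* = 0.325/0.00814 = 39.9.
Set dx/dt = 0 with x > 0: 0.177 - 0.0196y = 0, so y* = 0.177/0.0196 = 9.03.

x* ≈ 39.9, y* ≈ 9.03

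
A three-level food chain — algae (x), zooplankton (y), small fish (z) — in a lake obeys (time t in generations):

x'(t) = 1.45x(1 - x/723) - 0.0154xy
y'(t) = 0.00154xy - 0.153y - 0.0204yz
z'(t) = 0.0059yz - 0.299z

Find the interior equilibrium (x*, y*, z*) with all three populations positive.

From dz/dt = 0: 0.0059y* = 0.299, so y* = 50.7.
From dx/dt = 0: 1.45(1 - x*/723) = 0.0154·50.7, giving x* = 723·(1 - 0.538) = 334.
From dy/dt = 0: 0.00154·334 - 0.153 = 0.0204z*, so z* = 0.361/0.0204 = 17.7.

x* ≈ 334, y* ≈ 50.7, z* ≈ 17.7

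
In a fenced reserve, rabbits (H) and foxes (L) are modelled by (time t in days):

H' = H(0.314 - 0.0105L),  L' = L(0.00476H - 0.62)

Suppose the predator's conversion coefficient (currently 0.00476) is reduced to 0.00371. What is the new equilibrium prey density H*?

H* ≈ 167

At the interior fixed point, setting dL/dt = 0 with L > 0 fixes H* = (predator death rate)/(HL coefficient) — independent of the other coefficients.
With the change, H* = 0.62/0.00371 = 167; it rises from 130.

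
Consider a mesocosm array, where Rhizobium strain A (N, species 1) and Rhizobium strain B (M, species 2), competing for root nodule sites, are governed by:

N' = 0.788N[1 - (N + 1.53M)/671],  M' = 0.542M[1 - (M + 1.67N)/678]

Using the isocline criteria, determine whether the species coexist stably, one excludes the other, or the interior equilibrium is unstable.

unstable coexistence (outcome depends on initial conditions)

Compare the nullcline intercepts: K1/α12 = 671/1.53 = 439 < K2 = 678; K2/α21 = 678/1.67 = 406 < K1 = 671.
Since both are reversed, neither can invade when rare; the interior point is a saddle.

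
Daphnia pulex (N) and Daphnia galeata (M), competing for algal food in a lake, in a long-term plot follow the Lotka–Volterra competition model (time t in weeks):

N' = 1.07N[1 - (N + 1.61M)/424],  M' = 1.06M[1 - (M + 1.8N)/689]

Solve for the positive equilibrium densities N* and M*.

N* ≈ 361, M* ≈ 39.1

Setting both brackets to zero gives the nullclines N + 1.61M = 424 and 1.8N + M = 689.
Substituting M = 689 - 1.8N into the first: N(1 - 1.61·1.8) = 424 - 1.61·689.
So N* = -685/-1.9 = 361, and then M* = 689 - 1.8·361 = 39.1.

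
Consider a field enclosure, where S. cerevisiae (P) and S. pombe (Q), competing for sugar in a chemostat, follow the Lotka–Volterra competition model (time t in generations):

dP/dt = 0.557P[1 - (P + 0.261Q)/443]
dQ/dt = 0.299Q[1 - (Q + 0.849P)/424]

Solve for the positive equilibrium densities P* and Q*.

Setting both brackets to zero gives the nullclines P + 0.261Q = 443 and 0.849P + Q = 424.
Substituting Q = 424 - 0.849P into the first: P(1 - 0.261·0.849) = 443 - 0.261·424.
So P* = 332/0.778 = 427, and then Q* = 424 - 0.849·427 = 61.5.

P* ≈ 427, Q* ≈ 61.5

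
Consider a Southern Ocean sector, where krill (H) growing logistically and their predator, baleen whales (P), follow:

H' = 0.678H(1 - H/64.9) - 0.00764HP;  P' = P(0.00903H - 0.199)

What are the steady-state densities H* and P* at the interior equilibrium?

H* ≈ 22, P* ≈ 58.6

From dP/dt = 0 with P > 0: 0.00903H* = 0.199, so H* = 22.
Substitute into dH/dt = 0: 0.678(1 - 22/64.9) = 0.00764P*.
The bracket is 0.66, giving P* = 0.448/0.00764 = 58.6.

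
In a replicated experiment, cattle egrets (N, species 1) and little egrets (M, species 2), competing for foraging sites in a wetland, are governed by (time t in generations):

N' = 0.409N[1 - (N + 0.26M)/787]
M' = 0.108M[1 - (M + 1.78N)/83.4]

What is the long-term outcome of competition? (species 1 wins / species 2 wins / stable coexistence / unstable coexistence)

Compare the nullcline intercepts: K1/α12 = 787/0.26 = 3030 > K2 = 83.4; K2/α21 = 83.4/1.78 = 46.9 < K1 = 787.
Since the inequalities point opposite ways, species 1 can invade but species 2 cannot.

species 1 excludes species 2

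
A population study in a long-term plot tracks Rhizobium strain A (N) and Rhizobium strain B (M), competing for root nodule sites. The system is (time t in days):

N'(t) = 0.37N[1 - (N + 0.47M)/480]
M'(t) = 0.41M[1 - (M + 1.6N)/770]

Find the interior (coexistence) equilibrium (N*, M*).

Setting both brackets to zero gives the nullclines N + 0.47M = 480 and 1.6N + M = 770.
Substituting M = 770 - 1.6N into the first: N(1 - 0.47·1.6) = 480 - 0.47·770.
So N* = 118/0.248 = 476, and then M* = 770 - 1.6·476 = 8.06.

N* ≈ 476, M* ≈ 8.06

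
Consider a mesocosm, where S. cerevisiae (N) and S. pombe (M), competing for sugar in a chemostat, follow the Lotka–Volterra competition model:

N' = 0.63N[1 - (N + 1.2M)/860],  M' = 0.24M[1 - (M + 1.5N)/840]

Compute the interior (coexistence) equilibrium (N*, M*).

Setting both brackets to zero gives the nullclines N + 1.2M = 860 and 1.5N + M = 840.
Substituting M = 840 - 1.5N into the first: N(1 - 1.2·1.5) = 860 - 1.2·840.
So N* = -148/-0.8 = 185, and then M* = 840 - 1.5·185 = 563.

N* ≈ 185, M* ≈ 563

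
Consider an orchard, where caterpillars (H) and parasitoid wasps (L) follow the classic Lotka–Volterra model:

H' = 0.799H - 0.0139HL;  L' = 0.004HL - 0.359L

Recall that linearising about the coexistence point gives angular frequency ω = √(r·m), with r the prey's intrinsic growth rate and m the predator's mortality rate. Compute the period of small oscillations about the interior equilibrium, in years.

Here r = 0.799 and m = 0.359, so r·m = 0.287.
ω = √0.287 = 0.536 per year, hence T = 2π/ω ≈ 11.7 years.

T ≈ 11.7 years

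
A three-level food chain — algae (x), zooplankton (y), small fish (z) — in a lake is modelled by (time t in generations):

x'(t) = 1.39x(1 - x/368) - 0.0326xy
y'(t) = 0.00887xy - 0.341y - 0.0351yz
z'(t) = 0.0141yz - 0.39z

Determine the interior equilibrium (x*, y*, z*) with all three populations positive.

x* ≈ 129, y* ≈ 27.7, z* ≈ 23

From dz/dt = 0: 0.0141y* = 0.39, so y* = 27.7.
From dx/dt = 0: 1.39(1 - x*/368) = 0.0326·27.7, giving x* = 368·(1 - 0.649) = 129.
From dy/dt = 0: 0.00887·129 - 0.341 = 0.0351z*, so z* = 0.806/0.0351 = 23.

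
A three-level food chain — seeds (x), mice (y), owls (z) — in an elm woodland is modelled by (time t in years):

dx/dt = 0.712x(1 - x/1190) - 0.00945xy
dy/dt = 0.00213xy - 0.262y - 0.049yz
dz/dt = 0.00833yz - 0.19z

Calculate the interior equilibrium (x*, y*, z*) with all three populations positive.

From dz/dt = 0: 0.00833y* = 0.19, so y* = 22.8.
From dx/dt = 0: 0.712(1 - x*/1190) = 0.00945·22.8, giving x* = 1190·(1 - 0.303) = 830.
From dy/dt = 0: 0.00213·830 - 0.262 = 0.049z*, so z* = 1.51/0.049 = 30.7.

x* ≈ 830, y* ≈ 22.8, z* ≈ 30.7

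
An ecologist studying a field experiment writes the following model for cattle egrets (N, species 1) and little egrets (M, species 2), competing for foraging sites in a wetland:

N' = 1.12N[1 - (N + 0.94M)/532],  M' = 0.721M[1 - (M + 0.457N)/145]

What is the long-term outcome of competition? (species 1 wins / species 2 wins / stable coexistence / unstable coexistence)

species 1 excludes species 2

Compare the nullcline intercepts: K1/α12 = 532/0.94 = 566 > K2 = 145; K2/α21 = 145/0.457 = 317 < K1 = 532.
Since the inequalities point opposite ways, species 1 can invade but species 2 cannot.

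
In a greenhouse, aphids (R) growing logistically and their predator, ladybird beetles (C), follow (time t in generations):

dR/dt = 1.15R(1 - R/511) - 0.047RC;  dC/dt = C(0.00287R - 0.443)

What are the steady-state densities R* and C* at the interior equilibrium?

From dC/dt = 0 with C > 0: 0.00287R* = 0.443, so R* = 154.
Substitute into dR/dt = 0: 1.15(1 - 154/511) = 0.047C*.
The bracket is 0.698, giving C* = 0.803/0.047 = 17.1.

R* ≈ 154, C* ≈ 17.1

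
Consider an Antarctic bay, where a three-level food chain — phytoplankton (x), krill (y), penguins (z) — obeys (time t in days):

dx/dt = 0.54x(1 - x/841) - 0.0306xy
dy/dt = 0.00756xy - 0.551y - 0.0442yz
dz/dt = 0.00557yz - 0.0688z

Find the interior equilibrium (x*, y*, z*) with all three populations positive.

From dz/dt = 0: 0.00557y* = 0.0688, so y* = 12.4.
From dx/dt = 0: 0.54(1 - x*/841) = 0.0306·12.4, giving x* = 841·(1 - 0.7) = 252.
From dy/dt = 0: 0.00756·252 - 0.551 = 0.0442z*, so z* = 1.36/0.0442 = 30.7.

x* ≈ 252, y* ≈ 12.4, z* ≈ 30.7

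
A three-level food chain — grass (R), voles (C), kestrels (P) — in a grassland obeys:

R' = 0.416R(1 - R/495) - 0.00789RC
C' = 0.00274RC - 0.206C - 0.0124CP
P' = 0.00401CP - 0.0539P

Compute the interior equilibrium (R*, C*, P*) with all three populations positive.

R* ≈ 369, C* ≈ 13.4, P* ≈ 64.9

From dP/dt = 0: 0.00401C* = 0.0539, so C* = 13.4.
From dR/dt = 0: 0.416(1 - R*/495) = 0.00789·13.4, giving R* = 495·(1 - 0.255) = 369.
From dC/dt = 0: 0.00274·369 - 0.206 = 0.0124P*, so P* = 0.805/0.0124 = 64.9.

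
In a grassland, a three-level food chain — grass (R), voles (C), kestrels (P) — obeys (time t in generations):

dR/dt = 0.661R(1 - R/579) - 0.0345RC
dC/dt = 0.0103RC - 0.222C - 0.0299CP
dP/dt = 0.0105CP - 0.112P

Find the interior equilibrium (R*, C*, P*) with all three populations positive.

R* ≈ 257, C* ≈ 10.7, P* ≈ 81

From dP/dt = 0: 0.0105C* = 0.112, so C* = 10.7.
From dR/dt = 0: 0.661(1 - R*/579) = 0.0345·10.7, giving R* = 579·(1 - 0.557) = 257.
From dC/dt = 0: 0.0103·257 - 0.222 = 0.0299P*, so P* = 2.42/0.0299 = 81.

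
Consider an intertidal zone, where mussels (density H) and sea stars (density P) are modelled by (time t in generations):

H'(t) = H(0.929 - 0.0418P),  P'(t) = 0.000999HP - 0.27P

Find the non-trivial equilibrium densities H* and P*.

Set dP/dt = 0 with P > 0: 0.000999H - 0.27 = 0, so H* = 0.27/0.000999 = 270.
Set dH/dt = 0 with H > 0: 0.929 - 0.0418P = 0, so P* = 0.929/0.0418 = 22.2.

H* ≈ 270, P* ≈ 22.2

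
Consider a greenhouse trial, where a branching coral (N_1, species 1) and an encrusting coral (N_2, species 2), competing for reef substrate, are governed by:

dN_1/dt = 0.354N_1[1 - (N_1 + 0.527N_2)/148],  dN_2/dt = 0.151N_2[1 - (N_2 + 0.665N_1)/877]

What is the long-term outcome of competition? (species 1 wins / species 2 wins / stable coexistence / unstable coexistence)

species 2 excludes species 1

Compare the nullcline intercepts: K1/α12 = 148/0.527 = 281 < K2 = 877; K2/α21 = 877/0.665 = 1320 > K1 = 148.
Since the inequalities point opposite ways, species 2 can invade but species 1 cannot.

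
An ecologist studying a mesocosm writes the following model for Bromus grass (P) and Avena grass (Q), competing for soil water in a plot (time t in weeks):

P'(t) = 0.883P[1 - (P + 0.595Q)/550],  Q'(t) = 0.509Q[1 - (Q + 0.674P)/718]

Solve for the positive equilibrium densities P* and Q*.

P* ≈ 205, Q* ≈ 580

Setting both brackets to zero gives the nullclines P + 0.595Q = 550 and 0.674P + Q = 718.
Substituting Q = 718 - 0.674P into the first: P(1 - 0.595·0.674) = 550 - 0.595·718.
So P* = 123/0.599 = 205, and then Q* = 718 - 0.674·205 = 580.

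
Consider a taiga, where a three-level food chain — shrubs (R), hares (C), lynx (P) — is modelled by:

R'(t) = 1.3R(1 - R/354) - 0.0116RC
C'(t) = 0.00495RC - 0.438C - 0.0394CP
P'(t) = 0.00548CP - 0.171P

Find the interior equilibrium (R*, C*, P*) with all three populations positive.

From dP/dt = 0: 0.00548C* = 0.171, so C* = 31.2.
From dR/dt = 0: 1.3(1 - R*/354) = 0.0116·31.2, giving R* = 354·(1 - 0.278) = 255.
From dC/dt = 0: 0.00495·255 - 0.438 = 0.0394P*, so P* = 0.826/0.0394 = 21.

R* ≈ 255, C* ≈ 31.2, P* ≈ 21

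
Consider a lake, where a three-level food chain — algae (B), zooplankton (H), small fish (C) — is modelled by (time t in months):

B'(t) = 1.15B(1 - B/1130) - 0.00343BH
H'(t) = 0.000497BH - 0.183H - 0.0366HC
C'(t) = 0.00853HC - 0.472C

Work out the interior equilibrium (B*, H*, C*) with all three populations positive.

B* ≈ 944, H* ≈ 55.3, C* ≈ 7.81

From dC/dt = 0: 0.00853H* = 0.472, so H* = 55.3.
From dB/dt = 0: 1.15(1 - B*/1130) = 0.00343·55.3, giving B* = 1130·(1 - 0.165) = 944.
From dH/dt = 0: 0.000497·944 - 0.183 = 0.0366C*, so C* = 0.286/0.0366 = 7.81.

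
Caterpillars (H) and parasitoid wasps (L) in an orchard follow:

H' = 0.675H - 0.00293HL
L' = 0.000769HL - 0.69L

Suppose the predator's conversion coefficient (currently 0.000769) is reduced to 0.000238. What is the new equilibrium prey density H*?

H* ≈ 2900

At the interior fixed point, setting dL/dt = 0 with L > 0 fixes H* = (predator death rate)/(HL coefficient) — independent of the other coefficients.
With the change, H* = 0.69/0.000238 = 2900; it rises from 897.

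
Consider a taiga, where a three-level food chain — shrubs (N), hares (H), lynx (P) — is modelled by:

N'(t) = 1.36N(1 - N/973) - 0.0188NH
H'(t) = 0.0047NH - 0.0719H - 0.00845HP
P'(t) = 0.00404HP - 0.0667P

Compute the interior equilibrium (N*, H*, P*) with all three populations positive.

N* ≈ 751, H* ≈ 16.5, P* ≈ 409

From dP/dt = 0: 0.00404H* = 0.0667, so H* = 16.5.
From dN/dt = 0: 1.36(1 - N*/973) = 0.0188·16.5, giving N* = 973·(1 - 0.228) = 751.
From dH/dt = 0: 0.0047·751 - 0.0719 = 0.00845P*, so P* = 3.46/0.00845 = 409.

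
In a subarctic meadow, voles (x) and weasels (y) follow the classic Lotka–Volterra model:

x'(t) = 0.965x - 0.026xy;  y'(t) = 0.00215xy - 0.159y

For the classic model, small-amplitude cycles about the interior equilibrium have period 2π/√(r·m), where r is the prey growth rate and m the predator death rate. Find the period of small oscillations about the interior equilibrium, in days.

Here r = 0.965 and m = 0.159, so r·m = 0.153.
ω = √0.153 = 0.392 per day, hence T = 2π/ω ≈ 16 days.

T ≈ 16 days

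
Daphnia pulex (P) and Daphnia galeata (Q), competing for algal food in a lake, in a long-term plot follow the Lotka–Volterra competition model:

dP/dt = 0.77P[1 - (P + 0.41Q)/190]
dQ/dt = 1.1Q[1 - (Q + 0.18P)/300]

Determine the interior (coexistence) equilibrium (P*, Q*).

Setting both brackets to zero gives the nullclines P + 0.41Q = 190 and 0.18P + Q = 300.
Substituting Q = 300 - 0.18P into the first: P(1 - 0.41·0.18) = 190 - 0.41·300.
So P* = 67/0.926 = 72.3, and then Q* = 300 - 0.18·72.3 = 287.

P* ≈ 72.3, Q* ≈ 287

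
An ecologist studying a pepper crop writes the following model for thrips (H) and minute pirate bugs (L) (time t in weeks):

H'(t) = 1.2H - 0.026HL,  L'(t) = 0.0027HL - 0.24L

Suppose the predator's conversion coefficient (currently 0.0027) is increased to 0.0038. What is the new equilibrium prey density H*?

H* ≈ 63.2

At the interior fixed point, setting dL/dt = 0 with L > 0 fixes H* = (predator death rate)/(HL coefficient) — independent of the other coefficients.
With the change, H* = 0.24/0.0038 = 63.2; it falls from 88.9.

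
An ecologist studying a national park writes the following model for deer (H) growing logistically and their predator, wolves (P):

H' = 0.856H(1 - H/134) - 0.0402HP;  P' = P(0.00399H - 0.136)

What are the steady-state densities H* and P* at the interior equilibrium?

From dP/dt = 0 with P > 0: 0.00399H* = 0.136, so H* = 34.1.
Substitute into dH/dt = 0: 0.856(1 - 34.1/134) = 0.0402P*.
The bracket is 0.746, giving P* = 0.638/0.0402 = 15.9.

H* ≈ 34.1, P* ≈ 15.9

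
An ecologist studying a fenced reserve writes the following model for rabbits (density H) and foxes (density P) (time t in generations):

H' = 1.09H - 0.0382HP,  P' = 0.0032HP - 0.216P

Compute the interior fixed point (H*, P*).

H* ≈ 67.5, P* ≈ 28.5

Set dP/dt = 0 with P > 0: 0.0032H - 0.216 = 0, so H* = 0.216/0.0032 = 67.5.
Set dH/dt = 0 with H > 0: 1.09 - 0.0382P = 0, so P* = 1.09/0.0382 = 28.5.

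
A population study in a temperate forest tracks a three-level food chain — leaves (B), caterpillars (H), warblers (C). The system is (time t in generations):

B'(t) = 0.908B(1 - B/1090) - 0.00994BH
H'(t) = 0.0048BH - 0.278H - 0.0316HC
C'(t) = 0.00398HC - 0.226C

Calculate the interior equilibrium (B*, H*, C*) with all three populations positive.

B* ≈ 412, H* ≈ 56.8, C* ≈ 53.9

From dC/dt = 0: 0.00398H* = 0.226, so H* = 56.8.
From dB/dt = 0: 0.908(1 - B*/1090) = 0.00994·56.8, giving B* = 1090·(1 - 0.622) = 412.
From dH/dt = 0: 0.0048·412 - 0.278 = 0.0316C*, so C* = 1.7/0.0316 = 53.9.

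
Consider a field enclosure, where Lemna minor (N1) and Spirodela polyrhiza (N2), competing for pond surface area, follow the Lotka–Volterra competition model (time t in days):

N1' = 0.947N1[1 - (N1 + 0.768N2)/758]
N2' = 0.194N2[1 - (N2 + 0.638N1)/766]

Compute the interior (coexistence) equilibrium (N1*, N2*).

N1* ≈ 333, N2* ≈ 554

Setting both brackets to zero gives the nullclines N1 + 0.768N2 = 758 and 0.638N1 + N2 = 766.
Substituting N2 = 766 - 0.638N1 into the first: N1(1 - 0.768·0.638) = 758 - 0.768·766.
So N1* = 170/0.51 = 333, and then N2* = 766 - 0.638·333 = 554.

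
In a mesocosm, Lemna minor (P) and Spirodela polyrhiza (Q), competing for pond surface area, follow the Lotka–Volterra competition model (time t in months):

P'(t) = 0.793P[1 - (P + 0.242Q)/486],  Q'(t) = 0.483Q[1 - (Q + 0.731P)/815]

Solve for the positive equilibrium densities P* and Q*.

P* ≈ 351, Q* ≈ 559

Setting both brackets to zero gives the nullclines P + 0.242Q = 486 and 0.731P + Q = 815.
Substituting Q = 815 - 0.731P into the first: P(1 - 0.242·0.731) = 486 - 0.242·815.
So P* = 289/0.823 = 351, and then Q* = 815 - 0.731·351 = 559.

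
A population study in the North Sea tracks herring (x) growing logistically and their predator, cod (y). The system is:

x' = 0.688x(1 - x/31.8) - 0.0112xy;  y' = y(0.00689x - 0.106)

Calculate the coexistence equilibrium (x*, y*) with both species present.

x* ≈ 15.4, y* ≈ 31.7

From dy/dt = 0 with y > 0: 0.00689x* = 0.106, so x* = 15.4.
Substitute into dx/dt = 0: 0.688(1 - 15.4/31.8) = 0.0112y*.
The bracket is 0.516, giving y* = 0.355/0.0112 = 31.7.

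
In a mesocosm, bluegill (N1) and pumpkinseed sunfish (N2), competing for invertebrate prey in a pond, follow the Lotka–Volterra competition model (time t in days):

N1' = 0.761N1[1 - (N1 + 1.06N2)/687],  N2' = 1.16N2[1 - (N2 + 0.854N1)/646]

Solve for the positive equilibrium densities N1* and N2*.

Setting both brackets to zero gives the nullclines N1 + 1.06N2 = 687 and 0.854N1 + N2 = 646.
Substituting N2 = 646 - 0.854N1 into the first: N1(1 - 1.06·0.854) = 687 - 1.06·646.
So N1* = 2.24/0.0948 = 23.6, and then N2* = 646 - 0.854·23.6 = 626.

N1* ≈ 23.6, N2* ≈ 626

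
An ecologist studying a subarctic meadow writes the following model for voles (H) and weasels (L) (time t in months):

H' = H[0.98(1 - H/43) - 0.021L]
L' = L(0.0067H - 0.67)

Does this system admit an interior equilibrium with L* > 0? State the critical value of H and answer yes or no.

The predator equation gives dL/dt > 0 only when H > 0.67/0.0067 = 100.
Without the predator, H → K = 43. Since 43 < 100, the predator cannot invade.

Threshold H = 100; K < 100, so no, the predator goes extinct.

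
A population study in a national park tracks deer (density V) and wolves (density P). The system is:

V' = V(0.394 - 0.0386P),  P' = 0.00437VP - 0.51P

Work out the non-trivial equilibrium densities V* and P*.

V* ≈ 117, P* ≈ 10.2

Set dP/dt = 0 with P > 0: 0.00437V - 0.51 = 0, so V* = 0.51/0.00437 = 117.
Set dV/dt = 0 with V > 0: 0.394 - 0.0386P = 0, so P* = 0.394/0.0386 = 10.2.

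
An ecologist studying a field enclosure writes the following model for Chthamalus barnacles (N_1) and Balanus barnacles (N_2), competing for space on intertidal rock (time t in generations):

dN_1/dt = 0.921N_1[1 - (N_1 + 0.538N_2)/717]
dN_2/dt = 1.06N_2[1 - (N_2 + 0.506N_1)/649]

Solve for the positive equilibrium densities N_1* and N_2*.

N_1* ≈ 505, N_2* ≈ 393

Setting both brackets to zero gives the nullclines N_1 + 0.538N_2 = 717 and 0.506N_1 + N_2 = 649.
Substituting N_2 = 649 - 0.506N_1 into the first: N_1(1 - 0.538·0.506) = 717 - 0.538·649.
So N_1* = 368/0.728 = 505, and then N_2* = 649 - 0.506·505 = 393.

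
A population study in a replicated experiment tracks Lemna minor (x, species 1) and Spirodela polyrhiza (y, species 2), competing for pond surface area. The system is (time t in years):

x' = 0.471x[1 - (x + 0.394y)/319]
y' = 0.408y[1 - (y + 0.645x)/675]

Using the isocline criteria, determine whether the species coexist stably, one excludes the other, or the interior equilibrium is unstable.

Compare the nullcline intercepts: K1/α12 = 319/0.394 = 810 > K2 = 675; K2/α21 = 675/0.645 = 1050 > K1 = 319.
Since both inequalities hold, each species can invade when rare, so the interior equilibrium is stable.

stable coexistence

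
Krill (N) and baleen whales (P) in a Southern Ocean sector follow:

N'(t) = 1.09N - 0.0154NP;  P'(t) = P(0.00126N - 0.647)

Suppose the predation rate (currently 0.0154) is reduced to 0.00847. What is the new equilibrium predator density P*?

At the interior fixed point, setting dN/dt = 0 with N > 0 fixes P* = (prey growth rate)/(NP coefficient) — independent of the other coefficients.
With the change, P* = 1.09/0.00847 = 129; it rises from 70.8.

P* ≈ 129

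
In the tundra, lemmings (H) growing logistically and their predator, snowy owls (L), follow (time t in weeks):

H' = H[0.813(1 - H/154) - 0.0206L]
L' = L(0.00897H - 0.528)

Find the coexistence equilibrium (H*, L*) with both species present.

From dL/dt = 0 with L > 0: 0.00897H* = 0.528, so H* = 58.9.
Substitute into dH/dt = 0: 0.813(1 - 58.9/154) = 0.0206L*.
The bracket is 0.618, giving L* = 0.502/0.0206 = 24.4.

H* ≈ 58.9, L* ≈ 24.4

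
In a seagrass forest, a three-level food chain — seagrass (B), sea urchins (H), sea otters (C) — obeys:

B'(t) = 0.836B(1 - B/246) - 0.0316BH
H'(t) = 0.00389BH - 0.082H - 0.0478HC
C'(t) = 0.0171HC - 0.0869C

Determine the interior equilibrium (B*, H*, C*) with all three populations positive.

From dC/dt = 0: 0.0171H* = 0.0869, so H* = 5.08.
From dB/dt = 0: 0.836(1 - B*/246) = 0.0316·5.08, giving B* = 246·(1 - 0.192) = 199.
From dH/dt = 0: 0.00389·199 - 0.082 = 0.0478C*, so C* = 0.691/0.0478 = 14.5.

B* ≈ 199, H* ≈ 5.08, C* ≈ 14.5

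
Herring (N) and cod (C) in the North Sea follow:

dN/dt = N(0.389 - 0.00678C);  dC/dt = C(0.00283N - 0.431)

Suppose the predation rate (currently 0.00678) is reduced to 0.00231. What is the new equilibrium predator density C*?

At the interior fixed point, setting dN/dt = 0 with N > 0 fixes C* = (prey growth rate)/(NC coefficient) — independent of the other coefficients.
With the change, C* = 0.389/0.00231 = 168; it rises from 57.4.

C* ≈ 168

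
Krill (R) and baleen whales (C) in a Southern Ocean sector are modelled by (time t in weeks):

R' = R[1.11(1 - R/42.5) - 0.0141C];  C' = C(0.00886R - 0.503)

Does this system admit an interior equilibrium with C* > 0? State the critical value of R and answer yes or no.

Threshold R = 56.8; K < 56.8, so no, the predator goes extinct.

The predator equation gives dC/dt > 0 only when R > 0.503/0.00886 = 56.8.
Without the predator, R → K = 42.5. Since 42.5 < 56.8, the predator cannot invade.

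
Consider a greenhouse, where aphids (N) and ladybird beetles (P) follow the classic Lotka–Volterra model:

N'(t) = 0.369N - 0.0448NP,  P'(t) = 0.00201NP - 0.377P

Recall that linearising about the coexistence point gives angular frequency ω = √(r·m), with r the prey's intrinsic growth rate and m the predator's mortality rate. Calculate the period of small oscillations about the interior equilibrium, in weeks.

Here r = 0.369 and m = 0.377, so r·m = 0.139.
ω = √0.139 = 0.373 per week, hence T = 2π/ω ≈ 16.8 weeks.

T ≈ 16.8 weeks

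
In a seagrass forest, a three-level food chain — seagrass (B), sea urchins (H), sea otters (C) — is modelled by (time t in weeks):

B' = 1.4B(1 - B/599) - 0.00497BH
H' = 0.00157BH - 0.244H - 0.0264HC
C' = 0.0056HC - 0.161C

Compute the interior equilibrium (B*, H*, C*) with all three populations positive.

From dC/dt = 0: 0.0056H* = 0.161, so H* = 28.8.
From dB/dt = 0: 1.4(1 - B*/599) = 0.00497·28.8, giving B* = 599·(1 - 0.102) = 538.
From dH/dt = 0: 0.00157·538 - 0.244 = 0.0264C*, so C* = 0.6/0.0264 = 22.7.

B* ≈ 538, H* ≈ 28.8, C* ≈ 22.7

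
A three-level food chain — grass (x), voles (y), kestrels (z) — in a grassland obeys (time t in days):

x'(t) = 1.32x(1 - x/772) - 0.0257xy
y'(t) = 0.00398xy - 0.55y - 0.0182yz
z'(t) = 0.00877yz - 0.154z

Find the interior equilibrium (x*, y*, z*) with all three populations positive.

From dz/dt = 0: 0.00877y* = 0.154, so y* = 17.6.
From dx/dt = 0: 1.32(1 - x*/772) = 0.0257·17.6, giving x* = 772·(1 - 0.342) = 508.
From dy/dt = 0: 0.00398·508 - 0.55 = 0.0182z*, so z* = 1.47/0.0182 = 80.9.

x* ≈ 508, y* ≈ 17.6, z* ≈ 80.9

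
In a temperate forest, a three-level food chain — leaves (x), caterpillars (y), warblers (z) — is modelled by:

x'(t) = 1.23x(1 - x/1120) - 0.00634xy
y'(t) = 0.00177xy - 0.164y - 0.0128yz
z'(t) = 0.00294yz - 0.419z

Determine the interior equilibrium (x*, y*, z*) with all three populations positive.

From dz/dt = 0: 0.00294y* = 0.419, so y* = 143.
From dx/dt = 0: 1.23(1 - x*/1120) = 0.00634·143, giving x* = 1120·(1 - 0.735) = 297.
From dy/dt = 0: 0.00177·297 - 0.164 = 0.0128z*, so z* = 0.362/0.0128 = 28.3.

x* ≈ 297, y* ≈ 143, z* ≈ 28.3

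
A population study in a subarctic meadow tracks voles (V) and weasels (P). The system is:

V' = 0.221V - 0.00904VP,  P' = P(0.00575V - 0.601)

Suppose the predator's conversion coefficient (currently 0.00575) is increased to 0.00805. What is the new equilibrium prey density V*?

V* ≈ 74.7

At the interior fixed point, setting dP/dt = 0 with P > 0 fixes V* = (predator death rate)/(VP coefficient) — independent of the other coefficients.
With the change, V* = 0.601/0.00805 = 74.7; it falls from 105.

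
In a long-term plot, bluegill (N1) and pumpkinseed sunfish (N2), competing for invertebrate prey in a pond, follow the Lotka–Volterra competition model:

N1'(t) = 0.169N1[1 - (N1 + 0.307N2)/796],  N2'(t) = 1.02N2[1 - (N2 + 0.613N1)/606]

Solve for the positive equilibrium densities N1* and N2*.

N1* ≈ 751, N2* ≈ 145

Setting both brackets to zero gives the nullclines N1 + 0.307N2 = 796 and 0.613N1 + N2 = 606.
Substituting N2 = 606 - 0.613N1 into the first: N1(1 - 0.307·0.613) = 796 - 0.307·606.
So N1* = 610/0.812 = 751, and then N2* = 606 - 0.613·751 = 145.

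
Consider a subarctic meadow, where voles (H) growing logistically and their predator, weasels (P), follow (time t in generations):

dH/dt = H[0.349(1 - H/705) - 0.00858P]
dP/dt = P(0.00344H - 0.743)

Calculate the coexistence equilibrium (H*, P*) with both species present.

H* ≈ 216, P* ≈ 28.2

From dP/dt = 0 with P > 0: 0.00344H* = 0.743, so H* = 216.
Substitute into dH/dt = 0: 0.349(1 - 216/705) = 0.00858P*.
The bracket is 0.694, giving P* = 0.242/0.00858 = 28.2.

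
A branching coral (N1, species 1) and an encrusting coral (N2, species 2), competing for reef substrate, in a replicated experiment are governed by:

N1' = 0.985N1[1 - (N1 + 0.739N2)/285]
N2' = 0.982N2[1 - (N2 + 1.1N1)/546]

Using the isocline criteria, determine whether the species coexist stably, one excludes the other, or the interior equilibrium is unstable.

Compare the nullcline intercepts: K1/α12 = 285/0.739 = 386 < K2 = 546; K2/α21 = 546/1.1 = 496 > K1 = 285.
Since the inequalities point opposite ways, species 2 can invade but species 1 cannot.

species 2 excludes species 1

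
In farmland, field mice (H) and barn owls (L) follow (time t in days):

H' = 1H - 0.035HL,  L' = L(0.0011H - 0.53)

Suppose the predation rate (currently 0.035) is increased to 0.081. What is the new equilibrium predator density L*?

L* ≈ 12.3

At the interior fixed point, setting dH/dt = 0 with H > 0 fixes L* = (prey growth rate)/(HL coefficient) — independent of the other coefficients.
With the change, L* = 1/0.081 = 12.3; it falls from 28.6.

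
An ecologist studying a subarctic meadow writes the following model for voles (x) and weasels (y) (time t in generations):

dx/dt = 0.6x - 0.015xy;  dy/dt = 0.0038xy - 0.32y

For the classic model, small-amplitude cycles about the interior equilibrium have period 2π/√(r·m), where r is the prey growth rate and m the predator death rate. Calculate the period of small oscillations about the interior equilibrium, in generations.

T ≈ 14.3 generations

Here r = 0.6 and m = 0.32, so r·m = 0.192.
ω = √0.192 = 0.438 per generation, hence T = 2π/ω ≈ 14.3 generations.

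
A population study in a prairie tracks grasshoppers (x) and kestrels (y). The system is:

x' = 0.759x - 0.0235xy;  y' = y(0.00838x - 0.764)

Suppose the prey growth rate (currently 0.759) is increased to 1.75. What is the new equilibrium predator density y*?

At the interior fixed point, setting dx/dt = 0 with x > 0 fixes y* = (prey growth rate)/(xy coefficient) — independent of the other coefficients.
With the change, y* = 1.75/0.0235 = 74.5; it rises from 32.3.

y* ≈ 74.5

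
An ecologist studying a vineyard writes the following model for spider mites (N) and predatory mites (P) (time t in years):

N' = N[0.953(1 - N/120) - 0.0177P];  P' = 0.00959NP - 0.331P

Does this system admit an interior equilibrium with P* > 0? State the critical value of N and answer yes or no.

The predator equation gives dP/dt > 0 only when N > 0.331/0.00959 = 34.5.
Without the predator, N → K = 120. Since 120 > 34.5, the predator can invade and persist.

Threshold N = 34.5; K > 34.5, so yes, the predator persists.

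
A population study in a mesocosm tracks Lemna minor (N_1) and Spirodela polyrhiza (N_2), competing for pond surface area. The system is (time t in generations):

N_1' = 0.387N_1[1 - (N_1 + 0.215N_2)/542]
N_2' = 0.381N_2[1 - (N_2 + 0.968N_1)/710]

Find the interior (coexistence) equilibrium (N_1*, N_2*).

Setting both brackets to zero gives the nullclines N_1 + 0.215N_2 = 542 and 0.968N_1 + N_2 = 710.
Substituting N_2 = 710 - 0.968N_1 into the first: N_1(1 - 0.215·0.968) = 542 - 0.215·710.
So N_1* = 389/0.792 = 492, and then N_2* = 710 - 0.968·492 = 234.

N_1* ≈ 492, N_2* ≈ 234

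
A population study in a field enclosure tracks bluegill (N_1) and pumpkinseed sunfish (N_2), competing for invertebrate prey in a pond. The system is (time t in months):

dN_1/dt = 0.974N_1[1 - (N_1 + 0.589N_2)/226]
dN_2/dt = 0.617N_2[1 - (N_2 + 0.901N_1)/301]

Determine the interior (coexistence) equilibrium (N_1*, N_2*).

N_1* ≈ 104, N_2* ≈ 207

Setting both brackets to zero gives the nullclines N_1 + 0.589N_2 = 226 and 0.901N_1 + N_2 = 301.
Substituting N_2 = 301 - 0.901N_1 into the first: N_1(1 - 0.589·0.901) = 226 - 0.589·301.
So N_1* = 48.7/0.469 = 104, and then N_2* = 301 - 0.901·104 = 207.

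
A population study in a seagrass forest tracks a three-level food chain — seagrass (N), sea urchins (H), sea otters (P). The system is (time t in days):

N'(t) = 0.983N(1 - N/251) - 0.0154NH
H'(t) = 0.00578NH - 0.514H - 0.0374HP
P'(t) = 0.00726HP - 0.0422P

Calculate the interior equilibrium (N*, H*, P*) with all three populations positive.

N* ≈ 228, H* ≈ 5.81, P* ≈ 21.5

From dP/dt = 0: 0.00726H* = 0.0422, so H* = 5.81.
From dN/dt = 0: 0.983(1 - N*/251) = 0.0154·5.81, giving N* = 251·(1 - 0.0911) = 228.
From dH/dt = 0: 0.00578·228 - 0.514 = 0.0374P*, so P* = 0.805/0.0374 = 21.5.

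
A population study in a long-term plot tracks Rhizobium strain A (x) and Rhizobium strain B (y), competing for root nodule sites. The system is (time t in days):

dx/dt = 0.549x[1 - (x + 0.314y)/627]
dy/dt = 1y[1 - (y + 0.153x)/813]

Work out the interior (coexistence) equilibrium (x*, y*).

x* ≈ 390, y* ≈ 753

Setting both brackets to zero gives the nullclines x + 0.314y = 627 and 0.153x + y = 813.
Substituting y = 813 - 0.153x into the first: x(1 - 0.314·0.153) = 627 - 0.314·813.
So x* = 372/0.952 = 390, and then y* = 813 - 0.153·390 = 753.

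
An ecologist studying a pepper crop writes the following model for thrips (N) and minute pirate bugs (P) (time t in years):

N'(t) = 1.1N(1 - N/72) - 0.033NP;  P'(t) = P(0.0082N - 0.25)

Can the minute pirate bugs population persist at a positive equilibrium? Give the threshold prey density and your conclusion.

The predator equation gives dP/dt > 0 only when N > 0.25/0.0082 = 30.5.
Without the predator, N → K = 72. Since 72 > 30.5, the predator can invade and persist.

Threshold N = 30.5; K > 30.5, so yes, the predator persists.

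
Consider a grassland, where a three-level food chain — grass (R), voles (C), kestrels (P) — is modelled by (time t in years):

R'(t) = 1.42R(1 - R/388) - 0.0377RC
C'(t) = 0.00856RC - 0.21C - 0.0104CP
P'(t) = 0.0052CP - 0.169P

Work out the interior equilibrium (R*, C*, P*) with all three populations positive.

R* ≈ 53.2, C* ≈ 32.5, P* ≈ 23.6

From dP/dt = 0: 0.0052C* = 0.169, so C* = 32.5.
From dR/dt = 0: 1.42(1 - R*/388) = 0.0377·32.5, giving R* = 388·(1 - 0.863) = 53.2.
From dC/dt = 0: 0.00856·53.2 - 0.21 = 0.0104P*, so P* = 0.246/0.0104 = 23.6.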